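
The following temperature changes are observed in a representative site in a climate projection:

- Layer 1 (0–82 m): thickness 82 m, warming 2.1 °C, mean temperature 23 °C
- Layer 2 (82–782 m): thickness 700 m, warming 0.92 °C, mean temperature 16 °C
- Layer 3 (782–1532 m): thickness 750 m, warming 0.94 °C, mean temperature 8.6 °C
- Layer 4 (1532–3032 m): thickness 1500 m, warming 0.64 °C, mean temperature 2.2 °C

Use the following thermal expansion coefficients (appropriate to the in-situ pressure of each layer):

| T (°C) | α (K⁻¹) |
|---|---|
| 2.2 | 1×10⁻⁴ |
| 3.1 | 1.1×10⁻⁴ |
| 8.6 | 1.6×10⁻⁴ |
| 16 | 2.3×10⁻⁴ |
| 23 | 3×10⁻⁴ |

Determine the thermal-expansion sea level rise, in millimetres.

409 mm

Layer 1 at 23 °C → α = 3×10⁻⁴ K⁻¹
Layer 2 at 16 °C → α = 2.3×10⁻⁴ K⁻¹
Layer 3 at 8.6 °C → α = 1.6×10⁻⁴ K⁻¹
Layer 4 at 2.2 °C → α = 1×10⁻⁴ K⁻¹
Layer 1: 82 × 3×10⁻⁴ × 2.1 = 0.05166 m
82–782 m: 700 × 0.92 × 2.3×10⁻⁴ = 0.14812 m
Layer 3: 1.6×10⁻⁴ × 0.94 × 750 = 0.11280 m
0.64 × 1500 × 1×10⁻⁴ = 0.09600 m
Δh = 0.05166 + 0.14812 + 0.11280 + 0.09600 = 0.40858 m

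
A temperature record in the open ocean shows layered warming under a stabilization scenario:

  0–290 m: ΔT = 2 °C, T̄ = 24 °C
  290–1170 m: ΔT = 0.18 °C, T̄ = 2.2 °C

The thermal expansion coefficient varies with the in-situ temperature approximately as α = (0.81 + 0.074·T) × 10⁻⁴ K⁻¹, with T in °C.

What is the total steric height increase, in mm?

Layer 1: α = (0.81 + 0.074×24)×10⁻⁴ = 2.586×10⁻⁴ K⁻¹
Layer 2: α = (0.81 + 0.074×2.2)×10⁻⁴ = 0.9728×10⁻⁴ K⁻¹
0–290 m: 2 × 290 × 2.586×10⁻⁴ = 0.149988 m
290–1170 m: 880 × 0.9728×10⁻⁴ × 0.18 = 0.015409152 m
Δh = 0.149988 + 0.015409152 = 0.165397152 m

Δh ≈ 170 mm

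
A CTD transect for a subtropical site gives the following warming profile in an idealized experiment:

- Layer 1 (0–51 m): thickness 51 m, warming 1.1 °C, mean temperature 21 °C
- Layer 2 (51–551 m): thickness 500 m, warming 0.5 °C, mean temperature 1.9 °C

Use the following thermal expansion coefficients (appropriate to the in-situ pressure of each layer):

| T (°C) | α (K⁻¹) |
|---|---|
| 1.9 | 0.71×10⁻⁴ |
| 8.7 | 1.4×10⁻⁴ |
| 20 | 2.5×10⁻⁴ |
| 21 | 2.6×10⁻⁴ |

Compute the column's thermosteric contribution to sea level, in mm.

about 32.3 mm

Layer 1 at 21 °C → α = 2.6×10⁻⁴ K⁻¹
Layer 2 at 1.9 °C → α = 0.71×10⁻⁴ K⁻¹
1.1 × 51 × 2.6×10⁻⁴ = 0.014586 m
Layer 2: 0.5 × 0.71×10⁻⁴ × 500 = 0.01775 m
Δh = 0.014586 + 0.01775 = 0.032336 m ≈ 32.3 mm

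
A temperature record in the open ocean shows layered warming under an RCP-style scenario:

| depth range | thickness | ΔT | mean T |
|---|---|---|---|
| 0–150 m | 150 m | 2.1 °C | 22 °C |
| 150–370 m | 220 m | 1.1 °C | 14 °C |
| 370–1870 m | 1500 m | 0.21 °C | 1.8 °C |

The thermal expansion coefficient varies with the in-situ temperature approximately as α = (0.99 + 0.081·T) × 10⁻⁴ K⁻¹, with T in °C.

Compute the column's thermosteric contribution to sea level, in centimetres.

Layer 1: α = (0.99 + 0.081×22)×10⁻⁴ = 2.772×10⁻⁴ K⁻¹
Layer 2: α = (0.99 + 0.081×14)×10⁻⁴ = 2.124×10⁻⁴ K⁻¹
Layer 3: α = (0.99 + 0.081×1.8)×10⁻⁴ = 1.1358×10⁻⁴ K⁻¹
0–150 m: 2.772×10⁻⁴ × 2.1 × 150 = 0.087318 m
2.124×10⁻⁴ × 1.1 × 220 = 0.0514008 m
1.1358×10⁻⁴ × 1500 × 0.21 = 0.0357777 m
Δh = 0.087318 + 0.0514008 + 0.0357777 = 0.1744965 m

Δh ≈ 17.4 cm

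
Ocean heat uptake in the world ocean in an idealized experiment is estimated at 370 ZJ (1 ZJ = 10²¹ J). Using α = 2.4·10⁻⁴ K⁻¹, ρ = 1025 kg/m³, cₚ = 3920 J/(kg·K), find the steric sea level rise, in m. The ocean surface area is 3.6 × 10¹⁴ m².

Per unit area: Q = 370×10²¹ / (3.6×10¹⁴) ≈ 1.028×10⁹ J/m²
Δh = αQ/(ρcₚ) = 2.4×10⁻⁴ × 1.028×10⁹ / (1025 × 3920) ≈ 0.061404 m

Δh = 0.0614 m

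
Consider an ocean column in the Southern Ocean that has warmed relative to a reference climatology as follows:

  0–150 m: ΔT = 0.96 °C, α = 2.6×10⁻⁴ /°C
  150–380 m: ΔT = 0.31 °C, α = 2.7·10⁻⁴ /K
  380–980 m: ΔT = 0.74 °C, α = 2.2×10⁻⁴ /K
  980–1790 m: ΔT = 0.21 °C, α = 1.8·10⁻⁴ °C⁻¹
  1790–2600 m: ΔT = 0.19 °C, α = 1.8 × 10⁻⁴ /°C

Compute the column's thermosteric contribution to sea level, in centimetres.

Layer 1: 150 × 2.6×10⁻⁴ × 0.96 = 0.03744 m
150–380 m: 230 × 2.7×10⁻⁴ × 0.31 = 0.019251 m
0.74 × 600 × 2.2×10⁻⁴ = 0.09768 m
0.21 × 1.8×10⁻⁴ × 810 = 0.030618 m
Layer 5: 810 × 0.19 × 1.8×10⁻⁴ = 0.027702 m
Δh = 0.03744 + 0.019251 + 0.09768 + 0.030618 + 0.027702 = 0.212691 m ≈ 21 cm

21 cm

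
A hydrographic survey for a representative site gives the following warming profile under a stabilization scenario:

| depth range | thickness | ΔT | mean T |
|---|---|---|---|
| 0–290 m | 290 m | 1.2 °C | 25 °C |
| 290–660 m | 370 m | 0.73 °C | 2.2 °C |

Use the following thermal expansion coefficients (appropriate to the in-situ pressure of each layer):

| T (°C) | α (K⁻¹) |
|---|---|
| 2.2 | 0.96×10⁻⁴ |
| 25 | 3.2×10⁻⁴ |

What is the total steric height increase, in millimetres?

Δh = 137 mm

Layer 1 at 25 °C → α = 3.2×10⁻⁴ K⁻¹
Layer 2 at 2.2 °C → α = 0.96×10⁻⁴ K⁻¹
1.2 × 290 × 3.2×10⁻⁴ = 0.11136 m
370 × 0.96×10⁻⁴ × 0.73 = 0.0259296 m
Δh = 0.11136 + 0.0259296 = 0.1372896 m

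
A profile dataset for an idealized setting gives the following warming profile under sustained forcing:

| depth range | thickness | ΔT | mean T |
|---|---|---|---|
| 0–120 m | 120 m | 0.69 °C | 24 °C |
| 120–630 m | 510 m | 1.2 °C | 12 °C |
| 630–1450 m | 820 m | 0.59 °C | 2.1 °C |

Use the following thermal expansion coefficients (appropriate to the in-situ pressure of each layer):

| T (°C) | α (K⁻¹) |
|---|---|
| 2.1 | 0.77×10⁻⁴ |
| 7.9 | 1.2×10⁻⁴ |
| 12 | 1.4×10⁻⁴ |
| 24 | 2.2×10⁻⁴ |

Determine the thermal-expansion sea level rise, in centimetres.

14.1 cm of thermosteric rise

Layer 1 at 24 °C → α = 2.2×10⁻⁴ K⁻¹
Layer 2 at 12 °C → α = 1.4×10⁻⁴ K⁻¹
Layer 3 at 2.1 °C → α = 0.77×10⁻⁴ K⁻¹
Layer 1: 2.2×10⁻⁴ × 0.69 × 120 = 0.018216 m
1.2 × 510 × 1.4×10⁻⁴ = 0.08568 m
820 × 0.77×10⁻⁴ × 0.59 = 0.0372526 m
Δh = 0.018216 + 0.08568 + 0.0372526 = 0.1411486 m ≈ 14.1 cm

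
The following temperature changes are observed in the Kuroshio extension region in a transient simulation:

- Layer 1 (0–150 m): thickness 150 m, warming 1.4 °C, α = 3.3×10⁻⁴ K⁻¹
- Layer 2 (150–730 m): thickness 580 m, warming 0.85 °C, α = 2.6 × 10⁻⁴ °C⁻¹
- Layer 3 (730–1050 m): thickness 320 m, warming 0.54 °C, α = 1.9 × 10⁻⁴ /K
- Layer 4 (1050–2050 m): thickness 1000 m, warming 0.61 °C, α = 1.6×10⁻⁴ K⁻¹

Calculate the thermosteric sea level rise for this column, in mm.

Δh = 328 mm

1.4 × 150 × 3.3×10⁻⁴ = 0.06930 m
150–730 m: 580 × 2.6×10⁻⁴ × 0.85 = 0.12818 m
Layer 3: 320 × 1.9×10⁻⁴ × 0.54 = 0.032832 m
1000 × 0.61 × 1.6×10⁻⁴ = 0.09760 m
Δh = 0.06930 + 0.12818 + 0.032832 + 0.09760 = 0.327912 m ≈ 328 mm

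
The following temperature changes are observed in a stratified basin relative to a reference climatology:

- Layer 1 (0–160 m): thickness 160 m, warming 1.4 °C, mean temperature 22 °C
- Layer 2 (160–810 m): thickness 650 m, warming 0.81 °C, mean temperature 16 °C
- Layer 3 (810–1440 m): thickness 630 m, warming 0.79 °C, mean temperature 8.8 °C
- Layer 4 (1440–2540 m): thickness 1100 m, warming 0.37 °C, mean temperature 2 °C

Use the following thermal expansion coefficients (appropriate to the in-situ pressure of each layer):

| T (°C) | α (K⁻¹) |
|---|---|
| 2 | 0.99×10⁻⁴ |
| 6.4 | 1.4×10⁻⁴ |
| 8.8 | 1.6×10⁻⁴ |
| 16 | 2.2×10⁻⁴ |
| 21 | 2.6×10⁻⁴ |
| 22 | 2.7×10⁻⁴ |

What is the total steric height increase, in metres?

0.296 m

Layer 1 at 22 °C → α = 2.7×10⁻⁴ K⁻¹
Layer 2 at 16 °C → α = 2.2×10⁻⁴ K⁻¹
Layer 3 at 8.8 °C → α = 1.6×10⁻⁴ K⁻¹
Layer 4 at 2 °C → α = 0.99×10⁻⁴ K⁻¹
Layer 1: 160 × 2.7×10⁻⁴ × 1.4 = 0.06048 m
Layer 2: 650 × 0.81 × 2.2×10⁻⁴ = 0.11583 m
1.6×10⁻⁴ × 0.79 × 630 = 0.079632 m
1440–2540 m: 0.37 × 0.99×10⁻⁴ × 1100 = 0.040293 m
Δh = 0.06048 + 0.11583 + 0.079632 + 0.040293 = 0.296235 m ≈ 0.296 m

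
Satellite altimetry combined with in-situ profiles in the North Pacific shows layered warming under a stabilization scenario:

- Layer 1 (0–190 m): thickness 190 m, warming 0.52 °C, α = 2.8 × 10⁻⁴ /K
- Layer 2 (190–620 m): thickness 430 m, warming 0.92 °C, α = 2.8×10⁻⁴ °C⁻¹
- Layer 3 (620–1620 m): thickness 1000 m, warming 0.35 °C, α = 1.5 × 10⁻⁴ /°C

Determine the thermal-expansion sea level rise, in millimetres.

190 × 2.8×10⁻⁴ × 0.52 = 0.027664 m
0.92 × 2.8×10⁻⁴ × 430 = 0.110768 m
620–1620 m: 1000 × 0.35 × 1.5×10⁻⁴ = 0.05250 m
Δh = 0.027664 + 0.110768 + 0.05250 = 0.190932 m

191 mm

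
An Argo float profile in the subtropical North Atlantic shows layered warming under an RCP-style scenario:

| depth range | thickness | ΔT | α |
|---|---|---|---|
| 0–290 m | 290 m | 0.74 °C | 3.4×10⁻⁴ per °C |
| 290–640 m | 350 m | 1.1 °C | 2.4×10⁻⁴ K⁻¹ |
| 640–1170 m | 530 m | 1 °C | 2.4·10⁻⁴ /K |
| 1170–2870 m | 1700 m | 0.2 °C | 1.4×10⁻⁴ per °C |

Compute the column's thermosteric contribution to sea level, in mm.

Layer 1: 290 × 0.74 × 3.4×10⁻⁴ = 0.072964 m
Layer 2: 1.1 × 2.4×10⁻⁴ × 350 = 0.09240 m
Layer 3: 530 × 1 × 2.4×10⁻⁴ = 0.12720 m
1170–2870 m: 0.2 × 1.4×10⁻⁴ × 1700 = 0.04760 m
Δh = 0.072964 + 0.09240 + 0.12720 + 0.04760 = 0.340164 m ≈ 340 mm

about 340 mm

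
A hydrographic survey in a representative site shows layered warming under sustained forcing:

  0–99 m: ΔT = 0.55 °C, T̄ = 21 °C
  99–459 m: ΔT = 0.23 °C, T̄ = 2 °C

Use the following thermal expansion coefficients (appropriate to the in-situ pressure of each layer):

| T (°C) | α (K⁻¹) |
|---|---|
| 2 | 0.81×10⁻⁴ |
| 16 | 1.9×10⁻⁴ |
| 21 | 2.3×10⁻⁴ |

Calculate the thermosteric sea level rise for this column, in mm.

about 19.2 mm

Layer 1 at 21 °C → α = 2.3×10⁻⁴ K⁻¹
Layer 2 at 2 °C → α = 0.81×10⁻⁴ K⁻¹
0–99 m: 0.55 × 2.3×10⁻⁴ × 99 = 0.0125235 m
99–459 m: 0.81×10⁻⁴ × 0.23 × 360 = 0.0067068 m
Δh = 0.0125235 + 0.0067068 = 0.0192303 m ≈ 19.2 mm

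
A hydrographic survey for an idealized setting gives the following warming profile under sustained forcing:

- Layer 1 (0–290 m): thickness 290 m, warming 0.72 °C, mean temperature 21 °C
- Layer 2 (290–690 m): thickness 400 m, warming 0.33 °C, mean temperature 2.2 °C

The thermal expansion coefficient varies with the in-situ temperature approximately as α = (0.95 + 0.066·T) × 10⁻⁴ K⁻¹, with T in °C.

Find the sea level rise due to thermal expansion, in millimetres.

Layer 1: α = (0.95 + 0.066×21)×10⁻⁴ = 2.336×10⁻⁴ K⁻¹
Layer 2: α = (0.95 + 0.066×2.2)×10⁻⁴ = 1.0952×10⁻⁴ K⁻¹
2.336×10⁻⁴ × 0.72 × 290 = 0.04877568 m
290–690 m: 1.0952×10⁻⁴ × 0.33 × 400 = 0.01445664 m
Δh = 0.04877568 + 0.01445664 = 0.06323232 m

Δh ≈ 63.2 mm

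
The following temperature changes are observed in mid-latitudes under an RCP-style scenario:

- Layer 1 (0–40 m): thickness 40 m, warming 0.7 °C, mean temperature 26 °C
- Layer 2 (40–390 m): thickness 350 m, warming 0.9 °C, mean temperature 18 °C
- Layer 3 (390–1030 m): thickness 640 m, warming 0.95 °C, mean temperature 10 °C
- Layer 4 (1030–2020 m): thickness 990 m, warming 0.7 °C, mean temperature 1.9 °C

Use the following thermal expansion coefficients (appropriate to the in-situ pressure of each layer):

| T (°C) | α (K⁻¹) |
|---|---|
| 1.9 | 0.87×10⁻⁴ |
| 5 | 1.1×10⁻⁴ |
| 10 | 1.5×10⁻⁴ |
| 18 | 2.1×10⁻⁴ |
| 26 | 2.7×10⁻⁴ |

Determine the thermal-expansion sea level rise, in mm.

Layer 1 at 26 °C → α = 2.7×10⁻⁴ K⁻¹
Layer 2 at 18 °C → α = 2.1×10⁻⁴ K⁻¹
Layer 3 at 10 °C → α = 1.5×10⁻⁴ K⁻¹
Layer 4 at 1.9 °C → α = 0.87×10⁻⁴ K⁻¹
0–40 m: 0.7 × 40 × 2.7×10⁻⁴ = 0.00756 m
40–390 m: 350 × 0.9 × 2.1×10⁻⁴ = 0.06615 m
1.5×10⁻⁴ × 640 × 0.95 = 0.09120 m
1030–2020 m: 990 × 0.7 × 0.87×10⁻⁴ = 0.060291 m
Δh = 0.00756 + 0.06615 + 0.09120 + 0.060291 = 0.225201 m

225 mm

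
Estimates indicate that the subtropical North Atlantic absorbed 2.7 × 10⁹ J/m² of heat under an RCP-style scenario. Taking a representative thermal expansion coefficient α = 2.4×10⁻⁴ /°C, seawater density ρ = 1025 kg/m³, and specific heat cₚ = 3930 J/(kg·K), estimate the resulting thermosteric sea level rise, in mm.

Δh = αQ/(ρcₚ) = 2.4×10⁻⁴ × 2.7×10⁹ / (1025 × 3930) ≈ 0.16086 m

about 160 mm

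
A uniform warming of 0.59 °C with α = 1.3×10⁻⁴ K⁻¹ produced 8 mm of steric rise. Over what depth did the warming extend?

H = Δh/(αΔT) = 0.008 / (1.3×10⁻⁴ × 0.59) ≈ 104.3 m

H ≈ 104 m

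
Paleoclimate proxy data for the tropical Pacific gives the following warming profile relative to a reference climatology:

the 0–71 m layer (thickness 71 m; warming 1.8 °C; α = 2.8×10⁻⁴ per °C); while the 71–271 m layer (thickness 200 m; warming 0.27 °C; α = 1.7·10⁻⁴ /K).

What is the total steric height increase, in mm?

1.8 × 2.8×10⁻⁴ × 71 = 0.035784 m
71–271 m: 200 × 1.7×10⁻⁴ × 0.27 = 0.00918 m
Δh = 0.035784 + 0.00918 = 0.044964 m

about 45.0 mm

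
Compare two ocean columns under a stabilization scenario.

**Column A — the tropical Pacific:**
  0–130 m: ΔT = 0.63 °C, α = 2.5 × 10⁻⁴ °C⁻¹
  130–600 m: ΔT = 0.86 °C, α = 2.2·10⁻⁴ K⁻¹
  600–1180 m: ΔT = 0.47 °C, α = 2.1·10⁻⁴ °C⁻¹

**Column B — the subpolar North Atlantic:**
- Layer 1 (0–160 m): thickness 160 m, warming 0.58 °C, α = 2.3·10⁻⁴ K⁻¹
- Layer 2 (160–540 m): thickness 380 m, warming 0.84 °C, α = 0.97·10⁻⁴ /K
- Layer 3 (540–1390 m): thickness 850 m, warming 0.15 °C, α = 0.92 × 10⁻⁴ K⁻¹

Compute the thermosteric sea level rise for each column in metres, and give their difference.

A Layer 1: 130 × 2.5×10⁻⁴ × 0.63 = 0.020475 m
A 2.2×10⁻⁴ × 0.86 × 470 = 0.088924 m
A 600–1180 m: 0.47 × 580 × 2.1×10⁻⁴ = 0.057246 m
A total: 0.166645 m
B 0.58 × 2.3×10⁻⁴ × 160 = 0.021344 m
B Layer 2: 380 × 0.97×10⁻⁴ × 0.84 = 0.0309624 m
B Layer 3: 0.92×10⁻⁴ × 850 × 0.15 = 0.01173 m
B total: 0.0640364 m
Difference: 0.166645 − 0.0640364 = 0.1026086 m

Δh_A ≈ 0.167 m, Δh_B ≈ 0.0640 m; difference ≈ 0.103 m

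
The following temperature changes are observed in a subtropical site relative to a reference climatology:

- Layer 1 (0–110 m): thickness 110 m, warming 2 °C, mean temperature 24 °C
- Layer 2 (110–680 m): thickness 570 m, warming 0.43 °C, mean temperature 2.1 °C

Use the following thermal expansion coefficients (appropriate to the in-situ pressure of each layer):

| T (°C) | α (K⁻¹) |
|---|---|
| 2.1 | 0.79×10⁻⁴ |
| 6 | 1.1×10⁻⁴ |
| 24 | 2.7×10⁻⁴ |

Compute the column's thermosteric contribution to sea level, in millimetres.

Layer 1 at 24 °C → α = 2.7×10⁻⁴ K⁻¹
Layer 2 at 2.1 °C → α = 0.79×10⁻⁴ K⁻¹
Layer 1: 2 × 110 × 2.7×10⁻⁴ = 0.05940 m
110–680 m: 0.43 × 0.79×10⁻⁴ × 570 = 0.0193629 m
Δh = 0.05940 + 0.0193629 = 0.0787629 m ≈ 79 mm

Δh ≈ 79 mm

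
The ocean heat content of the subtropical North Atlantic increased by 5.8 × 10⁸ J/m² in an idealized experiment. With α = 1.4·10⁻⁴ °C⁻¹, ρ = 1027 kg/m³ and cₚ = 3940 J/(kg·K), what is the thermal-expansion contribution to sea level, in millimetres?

Δh ≈ 20.1 mm

Δh = αQ/(ρcₚ) = 1.4×10⁻⁴ × 5.8×10⁸ / (1027 × 3940) ≈ 0.020067 m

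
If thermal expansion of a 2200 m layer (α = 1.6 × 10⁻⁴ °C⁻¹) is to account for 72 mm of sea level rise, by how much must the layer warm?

ΔT ≈ 0.205 °C

ΔT = Δh/(αH) = 0.072 / (1.6×10⁻⁴ × 2200) ≈ 0.2045 °C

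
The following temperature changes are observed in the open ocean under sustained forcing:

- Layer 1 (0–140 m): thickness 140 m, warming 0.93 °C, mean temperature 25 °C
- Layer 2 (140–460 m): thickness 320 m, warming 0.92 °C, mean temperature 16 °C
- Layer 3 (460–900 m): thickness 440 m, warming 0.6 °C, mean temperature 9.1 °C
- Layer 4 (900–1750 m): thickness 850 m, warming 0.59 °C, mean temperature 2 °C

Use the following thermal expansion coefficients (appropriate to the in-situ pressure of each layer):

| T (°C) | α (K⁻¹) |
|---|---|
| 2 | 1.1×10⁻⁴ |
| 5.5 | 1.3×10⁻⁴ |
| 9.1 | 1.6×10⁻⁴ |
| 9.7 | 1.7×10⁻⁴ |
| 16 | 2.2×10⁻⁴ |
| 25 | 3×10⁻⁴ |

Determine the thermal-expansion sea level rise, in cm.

about 20.1 cm

Layer 1 at 25 °C → α = 3×10⁻⁴ K⁻¹
Layer 2 at 16 °C → α = 2.2×10⁻⁴ K⁻¹
Layer 3 at 9.1 °C → α = 1.6×10⁻⁴ K⁻¹
Layer 4 at 2 °C → α = 1.1×10⁻⁴ K⁻¹
Layer 1: 140 × 0.93 × 3×10⁻⁴ = 0.03906 m
140–460 m: 2.2×10⁻⁴ × 320 × 0.92 = 0.064768 m
1.6×10⁻⁴ × 0.6 × 440 = 0.04224 m
900–1750 m: 0.59 × 1.1×10⁻⁴ × 850 = 0.055165 m
Δh = 0.03906 + 0.064768 + 0.04224 + 0.055165 = 0.201233 m ≈ 20.1 cm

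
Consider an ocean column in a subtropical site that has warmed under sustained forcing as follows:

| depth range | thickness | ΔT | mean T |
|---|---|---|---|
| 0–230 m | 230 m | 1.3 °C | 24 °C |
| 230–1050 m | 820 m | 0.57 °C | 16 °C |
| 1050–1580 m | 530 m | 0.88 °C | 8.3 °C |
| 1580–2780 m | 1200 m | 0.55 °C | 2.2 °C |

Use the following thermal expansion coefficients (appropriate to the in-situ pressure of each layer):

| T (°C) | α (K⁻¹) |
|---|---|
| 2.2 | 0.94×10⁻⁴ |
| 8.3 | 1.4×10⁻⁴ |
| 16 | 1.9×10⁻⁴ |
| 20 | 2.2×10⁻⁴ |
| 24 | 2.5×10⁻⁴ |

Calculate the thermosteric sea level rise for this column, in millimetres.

291 mm of thermosteric rise

Layer 1 at 24 °C → α = 2.5×10⁻⁴ K⁻¹
Layer 2 at 16 °C → α = 1.9×10⁻⁴ K⁻¹
Layer 3 at 8.3 °C → α = 1.4×10⁻⁴ K⁻¹
Layer 4 at 2.2 °C → α = 0.94×10⁻⁴ K⁻¹
Layer 1: 2.5×10⁻⁴ × 230 × 1.3 = 0.07475 m
1.9×10⁻⁴ × 0.57 × 820 = 0.088806 m
530 × 1.4×10⁻⁴ × 0.88 = 0.065296 m
Layer 4: 1200 × 0.94×10⁻⁴ × 0.55 = 0.06204 m
Δh = 0.07475 + 0.088806 + 0.065296 + 0.06204 = 0.290892 m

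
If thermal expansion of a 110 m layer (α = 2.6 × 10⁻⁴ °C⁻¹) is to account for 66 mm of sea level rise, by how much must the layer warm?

ΔT = Δh/(αH) = 0.066 / (2.6×10⁻⁴ × 110) ≈ 2.308 K

2.31 K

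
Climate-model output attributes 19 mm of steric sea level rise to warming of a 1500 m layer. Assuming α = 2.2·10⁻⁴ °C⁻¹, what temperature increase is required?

ΔT = Δh/(αH) = 0.019 / (2.2×10⁻⁴ × 1500) ≈ 0.05758 K

ΔT ≈ 0.058 K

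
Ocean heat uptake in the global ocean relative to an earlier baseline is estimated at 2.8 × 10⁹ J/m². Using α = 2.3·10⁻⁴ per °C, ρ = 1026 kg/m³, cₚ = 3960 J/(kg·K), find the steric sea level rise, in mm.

160 mm

Δh = αQ/(ρcₚ) = 2.3×10⁻⁴ × 2.8×10⁹ / (1026 × 3960) ≈ 0.15851 m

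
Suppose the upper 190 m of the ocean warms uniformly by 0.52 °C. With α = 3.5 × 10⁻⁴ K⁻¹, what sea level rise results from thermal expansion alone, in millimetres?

34.6 mm of thermosteric rise

Δh = αΔT·H = 3.5×10⁻⁴ × 0.52 × 190 = 0.03458 m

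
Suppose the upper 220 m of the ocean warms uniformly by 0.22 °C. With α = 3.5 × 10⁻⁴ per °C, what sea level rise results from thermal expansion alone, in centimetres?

Δh = αΔT·H = 3.5×10⁻⁴ × 0.22 × 220 = 0.01694 m

Δh ≈ 1.7 cm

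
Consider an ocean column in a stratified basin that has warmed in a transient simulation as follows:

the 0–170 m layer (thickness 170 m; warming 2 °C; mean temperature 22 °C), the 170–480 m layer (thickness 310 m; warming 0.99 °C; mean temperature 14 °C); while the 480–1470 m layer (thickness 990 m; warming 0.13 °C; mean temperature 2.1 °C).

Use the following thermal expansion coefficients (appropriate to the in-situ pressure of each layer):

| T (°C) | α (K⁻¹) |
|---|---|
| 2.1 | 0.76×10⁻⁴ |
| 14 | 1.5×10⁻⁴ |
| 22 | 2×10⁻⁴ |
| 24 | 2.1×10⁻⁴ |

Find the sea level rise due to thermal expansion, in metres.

0.124 m

Layer 1 at 22 °C → α = 2×10⁻⁴ K⁻¹
Layer 2 at 14 °C → α = 1.5×10⁻⁴ K⁻¹
Layer 3 at 2.1 °C → α = 0.76×10⁻⁴ K⁻¹
0–170 m: 2×10⁻⁴ × 2 × 170 = 0.06800 m
Layer 2: 1.5×10⁻⁴ × 310 × 0.99 = 0.046035 m
0.13 × 0.76×10⁻⁴ × 990 = 0.0097812 m
Δh = 0.06800 + 0.046035 + 0.0097812 = 0.1238162 m ≈ 0.124 m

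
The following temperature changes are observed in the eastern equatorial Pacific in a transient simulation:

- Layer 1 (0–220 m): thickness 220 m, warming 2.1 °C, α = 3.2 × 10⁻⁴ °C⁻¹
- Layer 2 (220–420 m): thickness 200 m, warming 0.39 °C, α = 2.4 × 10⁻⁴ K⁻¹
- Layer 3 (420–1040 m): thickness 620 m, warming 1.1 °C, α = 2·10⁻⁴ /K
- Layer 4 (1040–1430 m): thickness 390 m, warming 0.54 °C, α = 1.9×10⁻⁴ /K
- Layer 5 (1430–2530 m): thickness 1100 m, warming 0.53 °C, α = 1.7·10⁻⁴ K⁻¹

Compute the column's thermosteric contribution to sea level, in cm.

Layer 1: 2.1 × 3.2×10⁻⁴ × 220 = 0.14784 m
220–420 m: 2.4×10⁻⁴ × 200 × 0.39 = 0.01872 m
Layer 3: 620 × 2×10⁻⁴ × 1.1 = 0.13640 m
1040–1430 m: 0.54 × 1.9×10⁻⁴ × 390 = 0.040014 m
Layer 5: 1100 × 0.53 × 1.7×10⁻⁴ = 0.09911 m
Δh = 0.14784 + 0.01872 + 0.13640 + 0.040014 + 0.09911 = 0.442084 m

44 cm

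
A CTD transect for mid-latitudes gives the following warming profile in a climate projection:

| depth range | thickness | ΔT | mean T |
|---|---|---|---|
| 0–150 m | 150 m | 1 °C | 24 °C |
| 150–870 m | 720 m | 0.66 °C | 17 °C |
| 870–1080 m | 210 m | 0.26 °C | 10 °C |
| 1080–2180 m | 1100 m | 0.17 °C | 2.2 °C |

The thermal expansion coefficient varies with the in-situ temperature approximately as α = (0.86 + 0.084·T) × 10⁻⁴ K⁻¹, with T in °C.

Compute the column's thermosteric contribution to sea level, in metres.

Layer 1: α = (0.86 + 0.084×24)×10⁻⁴ = 2.876×10⁻⁴ K⁻¹
Layer 2: α = (0.86 + 0.084×17)×10⁻⁴ = 2.288×10⁻⁴ K⁻¹
Layer 3: α = (0.86 + 0.084×10)×10⁻⁴ = 1.7×10⁻⁴ K⁻¹
Layer 4: α = (0.86 + 0.084×2.2)×10⁻⁴ = 1.0448×10⁻⁴ K⁻¹
0–150 m: 2.876×10⁻⁴ × 1 × 150 = 0.04314 m
0.66 × 2.288×10⁻⁴ × 720 = 0.10872576 m
Layer 3: 1.7×10⁻⁴ × 210 × 0.26 = 0.009282 m
1080–2180 m: 0.17 × 1100 × 1.0448×10⁻⁴ = 0.01953776 m
Δh = 0.04314 + 0.10872576 + 0.009282 + 0.01953776 = 0.18068552 m ≈ 0.181 m

Δh ≈ 0.181 m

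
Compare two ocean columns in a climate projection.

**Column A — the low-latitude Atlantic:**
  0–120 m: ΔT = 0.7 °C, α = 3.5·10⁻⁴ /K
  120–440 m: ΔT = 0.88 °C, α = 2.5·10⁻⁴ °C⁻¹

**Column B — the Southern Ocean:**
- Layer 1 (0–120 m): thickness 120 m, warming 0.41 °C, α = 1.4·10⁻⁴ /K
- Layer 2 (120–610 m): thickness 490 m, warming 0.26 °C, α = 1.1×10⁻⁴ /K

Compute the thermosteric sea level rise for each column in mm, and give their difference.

A: 99.8 mm; B: 20.9 mm; difference 78.9 mm

A 0–120 m: 120 × 3.5×10⁻⁴ × 0.7 = 0.02940 m
A 320 × 0.88 × 2.5×10⁻⁴ = 0.07040 m
A total: 0.09980 m
B 0.41 × 1.4×10⁻⁴ × 120 = 0.006888 m
B 120–610 m: 1.1×10⁻⁴ × 490 × 0.26 = 0.014014 m
B total: 0.020902 m
Difference: 0.09980 − 0.020902 = 0.078898 m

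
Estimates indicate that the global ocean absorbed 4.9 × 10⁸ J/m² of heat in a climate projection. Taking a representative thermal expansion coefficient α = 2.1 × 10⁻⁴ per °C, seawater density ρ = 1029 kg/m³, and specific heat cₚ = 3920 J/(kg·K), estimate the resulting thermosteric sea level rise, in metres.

Δh = αQ/(ρcₚ) = 2.1×10⁻⁴ × 4.9×10⁸ / (1029 × 3920) ≈ 0.02551 m

Δh ≈ 0.0255 m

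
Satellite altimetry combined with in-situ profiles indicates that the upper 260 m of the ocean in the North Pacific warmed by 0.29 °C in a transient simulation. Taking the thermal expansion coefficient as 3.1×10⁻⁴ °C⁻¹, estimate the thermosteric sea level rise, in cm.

2.34 cm

Δh = αΔT·H = 3.1×10⁻⁴ × 0.29 × 260 = 0.023374 m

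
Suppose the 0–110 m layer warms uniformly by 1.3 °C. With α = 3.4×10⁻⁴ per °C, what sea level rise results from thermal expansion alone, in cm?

Δh ≈ 4.9 cm

Δh = αΔT·H = 3.4×10⁻⁴ × 1.3 × 110 = 0.04862 m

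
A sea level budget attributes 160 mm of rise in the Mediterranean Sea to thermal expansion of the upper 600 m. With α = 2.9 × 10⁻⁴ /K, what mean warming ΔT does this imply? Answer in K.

ΔT ≈ 0.920 K

ΔT = Δh/(αH) = 0.16 / (2.9×10⁻⁴ × 600) ≈ 0.9195 K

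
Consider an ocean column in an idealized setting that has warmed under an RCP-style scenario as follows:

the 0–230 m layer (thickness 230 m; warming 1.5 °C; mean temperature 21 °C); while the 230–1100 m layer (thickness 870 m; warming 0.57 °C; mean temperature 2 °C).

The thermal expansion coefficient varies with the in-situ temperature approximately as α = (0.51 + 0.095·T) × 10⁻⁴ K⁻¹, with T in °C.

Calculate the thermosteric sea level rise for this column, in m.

Layer 1: α = (0.51 + 0.095×21)×10⁻⁴ = 2.505×10⁻⁴ K⁻¹
Layer 2: α = (0.51 + 0.095×2)×10⁻⁴ = 0.7×10⁻⁴ K⁻¹
0–230 m: 1.5 × 230 × 2.505×10⁻⁴ = 0.0864225 m
870 × 0.7×10⁻⁴ × 0.57 = 0.034713 m
Δh = 0.0864225 + 0.034713 = 0.1211355 m

Δh ≈ 0.121 m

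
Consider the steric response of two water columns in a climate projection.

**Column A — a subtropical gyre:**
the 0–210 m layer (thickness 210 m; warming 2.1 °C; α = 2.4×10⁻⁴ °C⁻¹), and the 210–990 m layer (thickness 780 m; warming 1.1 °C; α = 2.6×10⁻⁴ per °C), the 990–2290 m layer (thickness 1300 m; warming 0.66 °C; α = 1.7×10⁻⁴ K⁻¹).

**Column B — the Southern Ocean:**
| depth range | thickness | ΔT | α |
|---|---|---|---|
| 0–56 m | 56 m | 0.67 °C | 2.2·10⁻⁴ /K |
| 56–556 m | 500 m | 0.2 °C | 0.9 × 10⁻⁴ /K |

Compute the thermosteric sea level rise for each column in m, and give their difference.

A 0–210 m: 2.4×10⁻⁴ × 2.1 × 210 = 0.10584 m
A 2.6×10⁻⁴ × 780 × 1.1 = 0.22308 m
A Layer 3: 1300 × 0.66 × 1.7×10⁻⁴ = 0.14586 m
A total: 0.47478 m
B 0–56 m: 2.2×10⁻⁴ × 56 × 0.67 = 0.0082544 m
B 500 × 0.9×10⁻⁴ × 0.2 = 0.00900 m
B total: 0.0172544 m
Difference: 0.47478 − 0.0172544 = 0.4575256 m

Δh_A ≈ 0.475 m, Δh_B ≈ 0.0173 m; difference ≈ 0.458 m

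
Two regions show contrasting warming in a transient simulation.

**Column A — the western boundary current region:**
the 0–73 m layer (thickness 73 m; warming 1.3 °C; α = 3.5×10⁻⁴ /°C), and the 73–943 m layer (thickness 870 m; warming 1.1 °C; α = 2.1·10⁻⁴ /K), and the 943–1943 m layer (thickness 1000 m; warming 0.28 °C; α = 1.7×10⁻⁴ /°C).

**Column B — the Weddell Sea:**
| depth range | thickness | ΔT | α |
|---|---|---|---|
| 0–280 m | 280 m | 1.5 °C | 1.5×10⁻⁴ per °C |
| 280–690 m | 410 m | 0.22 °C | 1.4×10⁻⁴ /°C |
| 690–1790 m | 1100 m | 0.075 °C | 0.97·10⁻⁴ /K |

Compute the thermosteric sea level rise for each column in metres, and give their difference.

Δh_A ≈ 0.28 m, Δh_B ≈ 0.084 m; difference ≈ 0.20 m

A Layer 1: 3.5×10⁻⁴ × 1.3 × 73 = 0.033215 m
A 73–943 m: 870 × 2.1×10⁻⁴ × 1.1 = 0.20097 m
A 943–1943 m: 1.7×10⁻⁴ × 1000 × 0.28 = 0.04760 m
A total: 0.281785 m
B 0–280 m: 1.5×10⁻⁴ × 1.5 × 280 = 0.06300 m
B Layer 2: 410 × 0.22 × 1.4×10⁻⁴ = 0.012628 m
B Layer 3: 0.075 × 0.97×10⁻⁴ × 1100 = 0.0080025 m
B total: 0.0836305 m
Difference: 0.281785 − 0.0836305 = 0.1981545 m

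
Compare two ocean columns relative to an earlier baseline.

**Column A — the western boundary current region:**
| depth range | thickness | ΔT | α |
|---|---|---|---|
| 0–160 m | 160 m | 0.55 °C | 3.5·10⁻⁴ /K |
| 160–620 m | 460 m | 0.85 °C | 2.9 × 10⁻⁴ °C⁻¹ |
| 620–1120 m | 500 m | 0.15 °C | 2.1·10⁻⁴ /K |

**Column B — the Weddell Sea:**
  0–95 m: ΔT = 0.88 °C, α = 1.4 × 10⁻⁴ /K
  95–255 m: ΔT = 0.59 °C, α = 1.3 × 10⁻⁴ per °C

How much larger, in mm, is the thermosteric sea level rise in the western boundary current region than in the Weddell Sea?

A Layer 1: 0.55 × 160 × 3.5×10⁻⁴ = 0.03080 m
A 160–620 m: 0.85 × 460 × 2.9×10⁻⁴ = 0.11339 m
A 500 × 2.1×10⁻⁴ × 0.15 = 0.01575 m
A total: 0.15994 m
B Layer 1: 95 × 0.88 × 1.4×10⁻⁴ = 0.011704 m
B Layer 2: 160 × 1.3×10⁻⁴ × 0.59 = 0.012272 m
B total: 0.023976 m
Difference: 0.15994 − 0.023976 = 0.135964 m

140 mm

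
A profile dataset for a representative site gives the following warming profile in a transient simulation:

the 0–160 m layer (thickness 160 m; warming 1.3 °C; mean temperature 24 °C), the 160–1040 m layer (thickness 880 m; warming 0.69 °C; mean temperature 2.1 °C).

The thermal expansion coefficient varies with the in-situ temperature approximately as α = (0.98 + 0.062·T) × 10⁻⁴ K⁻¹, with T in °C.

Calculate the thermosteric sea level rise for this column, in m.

Layer 1: α = (0.98 + 0.062×24)×10⁻⁴ = 2.468×10⁻⁴ K⁻¹
Layer 2: α = (0.98 + 0.062×2.1)×10⁻⁴ = 1.1102×10⁻⁴ K⁻¹
1.3 × 2.468×10⁻⁴ × 160 = 0.0513344 m
160–1040 m: 0.69 × 1.1102×10⁻⁴ × 880 = 0.067411344 m
Δh = 0.0513344 + 0.067411344 = 0.118745744 m ≈ 0.12 m

Δh ≈ 0.12 m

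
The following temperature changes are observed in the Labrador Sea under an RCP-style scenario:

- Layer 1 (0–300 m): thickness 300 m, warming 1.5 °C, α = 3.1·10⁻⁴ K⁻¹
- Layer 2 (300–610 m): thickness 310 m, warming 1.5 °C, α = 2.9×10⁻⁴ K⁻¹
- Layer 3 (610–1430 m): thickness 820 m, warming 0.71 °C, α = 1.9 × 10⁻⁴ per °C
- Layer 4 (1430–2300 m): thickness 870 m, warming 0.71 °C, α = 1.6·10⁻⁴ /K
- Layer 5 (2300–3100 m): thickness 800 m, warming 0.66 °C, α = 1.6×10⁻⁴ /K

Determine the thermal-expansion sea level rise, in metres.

Layer 1: 3.1×10⁻⁴ × 1.5 × 300 = 0.13950 m
310 × 1.5 × 2.9×10⁻⁴ = 0.13485 m
0.71 × 1.9×10⁻⁴ × 820 = 0.110618 m
0.71 × 1.6×10⁻⁴ × 870 = 0.098832 m
2300–3100 m: 0.66 × 800 × 1.6×10⁻⁴ = 0.08448 m
Δh = 0.13950 + 0.13485 + 0.110618 + 0.098832 + 0.08448 = 0.56828 m

0.568 m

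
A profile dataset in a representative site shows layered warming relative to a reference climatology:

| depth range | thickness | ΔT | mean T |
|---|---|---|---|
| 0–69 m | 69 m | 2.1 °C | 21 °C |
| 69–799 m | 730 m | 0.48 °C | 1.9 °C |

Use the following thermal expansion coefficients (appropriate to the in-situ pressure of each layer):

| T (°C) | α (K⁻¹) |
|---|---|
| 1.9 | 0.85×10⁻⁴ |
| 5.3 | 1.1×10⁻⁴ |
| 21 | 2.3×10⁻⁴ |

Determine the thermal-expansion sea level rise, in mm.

Layer 1 at 21 °C → α = 2.3×10⁻⁴ K⁻¹
Layer 2 at 1.9 °C → α = 0.85×10⁻⁴ K⁻¹
2.3×10⁻⁴ × 2.1 × 69 = 0.033327 m
730 × 0.48 × 0.85×10⁻⁴ = 0.029784 m
Δh = 0.033327 + 0.029784 = 0.063111 m

63.1 mm of thermosteric rise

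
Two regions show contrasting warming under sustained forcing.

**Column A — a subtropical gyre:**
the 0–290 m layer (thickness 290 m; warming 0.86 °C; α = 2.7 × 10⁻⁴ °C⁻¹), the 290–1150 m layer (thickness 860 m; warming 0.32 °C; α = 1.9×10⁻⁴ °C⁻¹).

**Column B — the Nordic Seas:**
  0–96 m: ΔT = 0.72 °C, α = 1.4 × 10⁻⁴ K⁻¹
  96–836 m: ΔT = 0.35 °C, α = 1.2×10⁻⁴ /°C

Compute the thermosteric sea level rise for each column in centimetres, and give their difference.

Δh_A ≈ 12.0 cm, Δh_B ≈ 4.08 cm; difference ≈ 7.89 cm

A 0–290 m: 2.7×10⁻⁴ × 290 × 0.86 = 0.067338 m
A 0.32 × 1.9×10⁻⁴ × 860 = 0.052288 m
A total: 0.119626 m
B 0–96 m: 0.72 × 96 × 1.4×10⁻⁴ = 0.0096768 m
B 740 × 0.35 × 1.2×10⁻⁴ = 0.03108 m
B total: 0.0407568 m
Difference: 0.119626 − 0.0407568 = 0.0788692 m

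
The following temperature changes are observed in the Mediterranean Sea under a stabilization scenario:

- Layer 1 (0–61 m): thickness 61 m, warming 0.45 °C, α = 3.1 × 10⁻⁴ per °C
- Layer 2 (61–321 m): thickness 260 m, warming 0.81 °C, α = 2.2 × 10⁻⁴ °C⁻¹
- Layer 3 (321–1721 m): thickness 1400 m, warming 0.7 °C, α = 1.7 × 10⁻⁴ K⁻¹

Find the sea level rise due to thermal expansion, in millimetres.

Δh ≈ 221 mm

0–61 m: 0.45 × 61 × 3.1×10⁻⁴ = 0.0085095 m
260 × 0.81 × 2.2×10⁻⁴ = 0.046332 m
1400 × 0.7 × 1.7×10⁻⁴ = 0.16660 m
Δh = 0.0085095 + 0.046332 + 0.16660 = 0.2214415 m ≈ 221 mm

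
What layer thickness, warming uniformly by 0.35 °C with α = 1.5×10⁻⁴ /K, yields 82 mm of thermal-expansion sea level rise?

H = Δh/(αΔT) = 0.082 / (1.5×10⁻⁴ × 0.35) ≈ 1562 m

about 1600 m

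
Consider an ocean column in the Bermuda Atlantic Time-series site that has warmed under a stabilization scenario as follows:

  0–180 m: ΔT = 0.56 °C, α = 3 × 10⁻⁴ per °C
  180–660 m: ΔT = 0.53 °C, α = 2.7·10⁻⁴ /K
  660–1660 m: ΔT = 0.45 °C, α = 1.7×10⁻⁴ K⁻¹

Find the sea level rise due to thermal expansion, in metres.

0–180 m: 180 × 0.56 × 3×10⁻⁴ = 0.03024 m
Layer 2: 0.53 × 480 × 2.7×10⁻⁴ = 0.068688 m
0.45 × 1000 × 1.7×10⁻⁴ = 0.07650 m
Δh = 0.03024 + 0.068688 + 0.07650 = 0.175428 m

0.18 m of thermosteric rise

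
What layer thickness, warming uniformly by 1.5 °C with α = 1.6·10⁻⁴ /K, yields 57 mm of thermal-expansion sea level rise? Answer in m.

H ≈ 238 m

H = Δh/(αΔT) = 0.057 / (1.6×10⁻⁴ × 1.5) = 237.5 m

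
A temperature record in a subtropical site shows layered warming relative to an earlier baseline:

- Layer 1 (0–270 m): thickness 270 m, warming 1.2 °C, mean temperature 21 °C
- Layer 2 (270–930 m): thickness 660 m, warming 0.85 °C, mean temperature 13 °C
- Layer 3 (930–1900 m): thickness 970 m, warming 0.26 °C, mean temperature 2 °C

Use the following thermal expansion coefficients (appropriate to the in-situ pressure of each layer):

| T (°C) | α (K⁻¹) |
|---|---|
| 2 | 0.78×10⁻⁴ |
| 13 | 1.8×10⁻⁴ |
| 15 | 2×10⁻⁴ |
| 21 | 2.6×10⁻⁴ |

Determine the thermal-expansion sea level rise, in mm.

Layer 1 at 21 °C → α = 2.6×10⁻⁴ K⁻¹
Layer 2 at 13 °C → α = 1.8×10⁻⁴ K⁻¹
Layer 3 at 2 °C → α = 0.78×10⁻⁴ K⁻¹
Layer 1: 270 × 2.6×10⁻⁴ × 1.2 = 0.08424 m
Layer 2: 0.85 × 660 × 1.8×10⁻⁴ = 0.10098 m
Layer 3: 970 × 0.78×10⁻⁴ × 0.26 = 0.0196716 m
Δh = 0.08424 + 0.10098 + 0.0196716 = 0.2048916 m

200 mm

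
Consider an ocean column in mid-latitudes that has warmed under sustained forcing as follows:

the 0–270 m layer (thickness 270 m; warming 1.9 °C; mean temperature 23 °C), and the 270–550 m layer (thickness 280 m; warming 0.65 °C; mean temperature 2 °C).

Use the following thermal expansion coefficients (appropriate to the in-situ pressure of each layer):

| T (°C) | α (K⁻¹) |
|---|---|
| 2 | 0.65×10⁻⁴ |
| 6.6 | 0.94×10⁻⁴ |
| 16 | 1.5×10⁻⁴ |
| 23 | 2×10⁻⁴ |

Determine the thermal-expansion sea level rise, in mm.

Layer 1 at 23 °C → α = 2×10⁻⁴ K⁻¹
Layer 2 at 2 °C → α = 0.65×10⁻⁴ K⁻¹
270 × 2×10⁻⁴ × 1.9 = 0.10260 m
0.65 × 280 × 0.65×10⁻⁴ = 0.01183 m
Δh = 0.10260 + 0.01183 = 0.11443 m ≈ 114 mm

Δh = 114 mm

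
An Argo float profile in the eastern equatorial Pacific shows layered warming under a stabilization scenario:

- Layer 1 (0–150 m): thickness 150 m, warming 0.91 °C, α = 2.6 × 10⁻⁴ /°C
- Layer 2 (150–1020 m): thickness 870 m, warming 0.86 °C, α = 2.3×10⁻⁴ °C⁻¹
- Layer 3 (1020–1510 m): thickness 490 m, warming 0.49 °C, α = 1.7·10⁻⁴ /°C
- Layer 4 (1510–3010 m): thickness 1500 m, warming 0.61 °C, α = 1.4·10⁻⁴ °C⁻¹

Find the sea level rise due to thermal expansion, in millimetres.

2.6×10⁻⁴ × 0.91 × 150 = 0.03549 m
Layer 2: 2.3×10⁻⁴ × 870 × 0.86 = 0.172086 m
1020–1510 m: 490 × 1.7×10⁻⁴ × 0.49 = 0.040817 m
1510–3010 m: 1500 × 1.4×10⁻⁴ × 0.61 = 0.12810 m
Δh = 0.03549 + 0.172086 + 0.040817 + 0.12810 = 0.376493 m

376 mm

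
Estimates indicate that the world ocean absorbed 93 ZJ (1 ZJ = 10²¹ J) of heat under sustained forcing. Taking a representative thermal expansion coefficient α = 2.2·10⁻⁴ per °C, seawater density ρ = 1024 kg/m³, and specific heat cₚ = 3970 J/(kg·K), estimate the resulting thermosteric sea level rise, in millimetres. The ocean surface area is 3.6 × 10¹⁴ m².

Per unit area: Q = 93×10²¹ / (3.6×10¹⁴) ≈ 2.583×10⁸ J/m²
Δh = αQ/(ρcₚ) = 2.2×10⁻⁴ × 2.583×10⁸ / (1024 × 3970) ≈ 0.013978 m

14.0 mm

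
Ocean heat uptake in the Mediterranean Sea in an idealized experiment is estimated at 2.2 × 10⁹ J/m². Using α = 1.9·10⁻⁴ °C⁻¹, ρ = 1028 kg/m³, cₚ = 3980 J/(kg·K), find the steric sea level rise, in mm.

Δh = αQ/(ρcₚ) = 1.9×10⁻⁴ × 2.2×10⁹ / (1028 × 3980) ≈ 0.10216 m

102 mm of thermosteric rise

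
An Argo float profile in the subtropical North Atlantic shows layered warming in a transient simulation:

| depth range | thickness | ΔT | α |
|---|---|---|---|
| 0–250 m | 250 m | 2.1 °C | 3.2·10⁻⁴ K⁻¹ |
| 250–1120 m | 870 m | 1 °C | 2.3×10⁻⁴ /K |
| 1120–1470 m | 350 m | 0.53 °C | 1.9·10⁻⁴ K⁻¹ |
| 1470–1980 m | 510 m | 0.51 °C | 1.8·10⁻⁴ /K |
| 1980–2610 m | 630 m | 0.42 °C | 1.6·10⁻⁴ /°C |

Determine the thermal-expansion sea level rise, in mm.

about 492 mm

Layer 1: 2.1 × 250 × 3.2×10⁻⁴ = 0.16800 m
Layer 2: 870 × 2.3×10⁻⁴ × 1 = 0.20010 m
Layer 3: 0.53 × 1.9×10⁻⁴ × 350 = 0.035245 m
Layer 4: 0.51 × 510 × 1.8×10⁻⁴ = 0.046818 m
Layer 5: 630 × 1.6×10⁻⁴ × 0.42 = 0.042336 m
Δh = 0.16800 + 0.20010 + 0.035245 + 0.046818 + 0.042336 = 0.492499 m ≈ 492 mm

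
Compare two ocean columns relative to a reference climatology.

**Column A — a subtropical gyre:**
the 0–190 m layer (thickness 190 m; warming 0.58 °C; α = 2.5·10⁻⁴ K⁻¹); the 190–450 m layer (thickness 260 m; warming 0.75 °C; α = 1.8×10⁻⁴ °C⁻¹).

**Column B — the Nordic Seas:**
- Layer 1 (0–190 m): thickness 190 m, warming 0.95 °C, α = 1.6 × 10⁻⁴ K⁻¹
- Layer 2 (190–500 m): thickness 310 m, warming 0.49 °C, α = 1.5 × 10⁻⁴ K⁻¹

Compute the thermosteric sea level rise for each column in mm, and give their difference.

Δh_A ≈ 63 mm, Δh_B ≈ 52 mm; difference ≈ 11 mm

A Layer 1: 0.58 × 190 × 2.5×10⁻⁴ = 0.02755 m
A 260 × 1.8×10⁻⁴ × 0.75 = 0.03510 m
A total: 0.06265 m
B 190 × 0.95 × 1.6×10⁻⁴ = 0.02888 m
B 0.49 × 1.5×10⁻⁴ × 310 = 0.022785 m
B total: 0.051665 m
Difference: 0.06265 − 0.051665 = 0.010985 m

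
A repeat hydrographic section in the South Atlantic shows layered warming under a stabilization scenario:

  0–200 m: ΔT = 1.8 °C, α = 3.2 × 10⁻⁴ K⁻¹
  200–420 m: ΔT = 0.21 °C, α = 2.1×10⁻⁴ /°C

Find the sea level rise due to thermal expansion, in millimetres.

125 mm of thermosteric rise

0–200 m: 3.2×10⁻⁴ × 200 × 1.8 = 0.11520 m
0.21 × 2.1×10⁻⁴ × 220 = 0.009702 m
Δh = 0.11520 + 0.009702 = 0.124902 m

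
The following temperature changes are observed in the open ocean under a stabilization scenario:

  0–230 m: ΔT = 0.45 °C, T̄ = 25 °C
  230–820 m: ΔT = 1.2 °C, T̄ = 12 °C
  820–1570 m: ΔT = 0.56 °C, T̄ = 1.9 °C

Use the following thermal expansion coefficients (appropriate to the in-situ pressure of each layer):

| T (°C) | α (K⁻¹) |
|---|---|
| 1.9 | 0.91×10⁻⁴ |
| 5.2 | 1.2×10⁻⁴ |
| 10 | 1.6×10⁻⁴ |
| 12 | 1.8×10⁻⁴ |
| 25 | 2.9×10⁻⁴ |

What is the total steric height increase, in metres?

Δh ≈ 0.20 m

Layer 1 at 25 °C → α = 2.9×10⁻⁴ K⁻¹
Layer 2 at 12 °C → α = 1.8×10⁻⁴ K⁻¹
Layer 3 at 1.9 °C → α = 0.91×10⁻⁴ K⁻¹
0–230 m: 2.9×10⁻⁴ × 0.45 × 230 = 0.030015 m
1.8×10⁻⁴ × 1.2 × 590 = 0.12744 m
750 × 0.56 × 0.91×10⁻⁴ = 0.03822 m
Δh = 0.030015 + 0.12744 + 0.03822 = 0.195675 m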